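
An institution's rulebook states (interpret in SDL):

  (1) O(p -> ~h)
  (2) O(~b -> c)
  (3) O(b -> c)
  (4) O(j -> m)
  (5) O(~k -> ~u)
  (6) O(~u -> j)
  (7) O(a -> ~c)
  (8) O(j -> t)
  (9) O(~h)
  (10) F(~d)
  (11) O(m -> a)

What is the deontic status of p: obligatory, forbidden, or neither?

Premise 1 is O(p -> ~h); even if O(~h) held, inferring O(p) would be affirming the consequent — invalid.
No premise or chain of K-axiom applications forces O(p), and none forces O(~p). So p is neither obligatory nor forbidden under these norms.

Neither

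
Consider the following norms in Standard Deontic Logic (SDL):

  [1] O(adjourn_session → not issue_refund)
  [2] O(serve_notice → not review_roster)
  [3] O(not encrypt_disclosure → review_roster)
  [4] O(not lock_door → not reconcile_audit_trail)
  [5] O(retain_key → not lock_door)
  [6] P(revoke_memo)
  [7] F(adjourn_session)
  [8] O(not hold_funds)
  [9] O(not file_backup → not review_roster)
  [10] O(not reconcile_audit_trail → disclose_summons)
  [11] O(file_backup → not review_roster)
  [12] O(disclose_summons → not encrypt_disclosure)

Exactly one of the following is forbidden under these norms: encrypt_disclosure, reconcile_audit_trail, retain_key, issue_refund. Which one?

retain_key

Premises 11 and 9 are O(file_backup → not review_roster) and O(not file_backup → not review_roster); every ideal world satisfies file_backup or not file_backup, so in either case not review_roster holds — hence O(not review_roster).
Premise 3 is O(not encrypt_disclosure → review_roster); contrapositively O(not review_roster → encrypt_disclosure). Since O(not review_roster) holds, K gives O(encrypt_disclosure).
Premise 12 is O(disclose_summons → not encrypt_disclosure); contrapositively O(encrypt_disclosure → not disclose_summons). Since O(encrypt_disclosure) holds, K gives O(not disclose_summons).
Premise 10, O(not reconcile_audit_trail → disclose_summons), contraposes to O(not disclose_summons → reconcile_audit_trail); with O(not disclose_summons) we get O(reconcile_audit_trail).
The contrapositive of premise 4 (O(not lock_door → not reconcile_audit_trail)) is O(reconcile_audit_trail → lock_door), and O(reconcile_audit_trail) is already established, so O(lock_door).
Premise 5 is O(retain_key → not lock_door); contrapositively O(lock_door → not retain_key). Since O(lock_door) holds, K gives O(not retain_key).
So O(not retain_key) holds, i.e. retain_key is forbidden. None of the other listed options is forbidden under the premises.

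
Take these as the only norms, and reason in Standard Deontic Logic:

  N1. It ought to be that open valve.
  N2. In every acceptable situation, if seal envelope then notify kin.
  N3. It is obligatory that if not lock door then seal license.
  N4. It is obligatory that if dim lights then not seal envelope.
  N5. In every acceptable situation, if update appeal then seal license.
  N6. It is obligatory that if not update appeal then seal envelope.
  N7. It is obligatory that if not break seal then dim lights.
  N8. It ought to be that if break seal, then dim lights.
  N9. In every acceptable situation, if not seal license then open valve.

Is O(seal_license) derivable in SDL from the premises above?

Yes

Premises 8 and 7 cover both cases: O(break_seal → dim_lights) and O(¬break_seal → dim_lights). Since break_seal ∨ ¬break_seal is a tautology, O(dim_lights) follows.
Premise 4 is O(dim_lights → ¬seal_envelope); since O(dim_lights), deontic closure gives O(¬seal_envelope).
Premise 6 is O(¬update_appeal → seal_envelope); contrapositively O(¬seal_envelope → update_appeal). Since O(¬seal_envelope) holds, K gives O(update_appeal).
With premise 5, O(update_appeal → seal_license), the K-axiom yields O(seal_license).
Premises 1, 2, 3, 9 do not contribute to this derivation.
So O(seal_license) follows.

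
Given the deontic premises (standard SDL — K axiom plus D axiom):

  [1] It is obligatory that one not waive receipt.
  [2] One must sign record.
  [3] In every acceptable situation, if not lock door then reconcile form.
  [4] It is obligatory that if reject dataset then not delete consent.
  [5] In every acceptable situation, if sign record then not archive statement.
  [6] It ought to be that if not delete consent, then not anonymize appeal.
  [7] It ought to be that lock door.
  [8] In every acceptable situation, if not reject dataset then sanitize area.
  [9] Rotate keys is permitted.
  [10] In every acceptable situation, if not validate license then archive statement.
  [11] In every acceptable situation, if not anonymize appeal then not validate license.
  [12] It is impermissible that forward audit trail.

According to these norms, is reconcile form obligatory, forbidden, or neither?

Neither

Premise 3 is O(¬lock_door → reconcile_form), but O(¬lock_door) is not derivable from the premises, so it does not yield O(reconcile_form).
No premise or chain of K-axiom applications forces O(reconcile_form), and none forces O(¬reconcile_form). So reconcile_form is neither obligatory nor forbidden under these norms.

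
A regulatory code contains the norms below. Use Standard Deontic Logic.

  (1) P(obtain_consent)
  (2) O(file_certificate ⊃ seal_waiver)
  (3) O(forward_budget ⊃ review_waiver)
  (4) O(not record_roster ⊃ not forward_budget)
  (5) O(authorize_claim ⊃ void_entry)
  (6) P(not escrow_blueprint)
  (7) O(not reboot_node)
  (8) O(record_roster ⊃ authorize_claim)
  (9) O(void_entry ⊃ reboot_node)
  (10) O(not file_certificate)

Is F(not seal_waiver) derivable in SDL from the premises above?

No

Premise 2 is O(file_certificate ⊃ seal_waiver), but O(file_certificate) is not derivable from the premises, so it does not yield O(seal_waiver).
No other premise forces O(seal_waiver). An ideal world satisfying every premise can still have not seal_waiver true, so F(not seal_waiver) is not derivable.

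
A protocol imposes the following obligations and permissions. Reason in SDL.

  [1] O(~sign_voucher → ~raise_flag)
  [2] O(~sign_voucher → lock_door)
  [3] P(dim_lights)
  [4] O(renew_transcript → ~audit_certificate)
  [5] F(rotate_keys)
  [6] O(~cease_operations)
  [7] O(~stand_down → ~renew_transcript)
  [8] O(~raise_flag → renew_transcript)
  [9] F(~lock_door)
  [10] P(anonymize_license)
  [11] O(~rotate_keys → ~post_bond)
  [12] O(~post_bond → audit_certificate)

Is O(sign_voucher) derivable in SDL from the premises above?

F(rotate_keys) at premise 5 means O(~rotate_keys).
From O(~rotate_keys) and premise 11, O(~rotate_keys → ~post_bond), we obtain O(~post_bond).
From O(~post_bond) and premise 12, O(~post_bond → audit_certificate), we obtain O(audit_certificate).
The contrapositive of premise 4 (O(renew_transcript → ~audit_certificate)) is O(audit_certificate → ~renew_transcript), and O(audit_certificate) is already established, so O(~renew_transcript).
The contrapositive of premise 8 (O(~raise_flag → renew_transcript)) is O(~renew_transcript → raise_flag), and O(~renew_transcript) is already established, so O(raise_flag).
The contrapositive of premise 1 (O(~sign_voucher → ~raise_flag)) is O(raise_flag → sign_voucher), and O(raise_flag) is already established, so O(sign_voucher).
Premises 2, 3, 6, 7, 9, 10 do not contribute to this derivation.
So O(sign_voucher) follows.

Yes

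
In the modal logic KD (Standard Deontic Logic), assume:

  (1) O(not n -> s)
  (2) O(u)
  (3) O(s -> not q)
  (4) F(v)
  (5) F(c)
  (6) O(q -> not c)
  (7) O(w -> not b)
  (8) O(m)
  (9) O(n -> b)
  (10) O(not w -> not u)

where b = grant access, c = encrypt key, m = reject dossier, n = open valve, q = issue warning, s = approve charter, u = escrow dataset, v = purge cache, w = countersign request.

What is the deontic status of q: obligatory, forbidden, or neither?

Forbidden

Premise 2 gives O(u).
Premise 10, O(not w -> not u), contraposes to O(u -> w); with O(u) we get O(w).
Premise 7 is O(w -> not b); since O(w), deontic closure gives O(not b).
The contrapositive of premise 9 (O(n -> b)) is O(not b -> not n), and O(not b) is already established, so O(not n).
From O(not n) and premise 1, O(not n -> s), we obtain O(s).
With premise 3, O(s -> not q), the K-axiom yields O(not q).
Premises 4, 5, 6, 8 do not contribute to this derivation.
Thus O(not q), which is F(q): q is forbidden.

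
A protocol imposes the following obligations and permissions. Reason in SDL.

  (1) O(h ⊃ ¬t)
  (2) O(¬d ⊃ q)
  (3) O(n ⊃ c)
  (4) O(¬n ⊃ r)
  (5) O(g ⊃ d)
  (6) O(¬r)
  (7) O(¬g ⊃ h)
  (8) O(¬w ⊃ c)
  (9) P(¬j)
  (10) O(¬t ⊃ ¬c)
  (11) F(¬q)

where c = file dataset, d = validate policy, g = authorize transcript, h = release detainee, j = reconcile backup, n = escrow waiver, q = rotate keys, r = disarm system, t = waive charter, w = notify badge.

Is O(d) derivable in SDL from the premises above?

From premise 6 we have O(¬r).
The contrapositive of premise 4 (O(¬n ⊃ r)) is O(¬r ⊃ n), and O(¬r) is already established, so O(n).
Applying K to premise 3 (O(n ⊃ c)) and O(n) yields O(c).
Premise 10, O(¬t ⊃ ¬c), contraposes to O(c ⊃ t); with O(c) we get O(t).
Premise 1 is O(h ⊃ ¬t); contrapositively O(t ⊃ ¬h). Since O(t) holds, K gives O(¬h).
Premise 7, O(¬g ⊃ h), contraposes to O(¬h ⊃ g); with O(¬h) we get O(g).
Applying K to premise 5 (O(g ⊃ d)) and O(g) yields O(d).
Premises 2, 8, 9, 11 do not contribute to this derivation.
So O(d) follows.

Yes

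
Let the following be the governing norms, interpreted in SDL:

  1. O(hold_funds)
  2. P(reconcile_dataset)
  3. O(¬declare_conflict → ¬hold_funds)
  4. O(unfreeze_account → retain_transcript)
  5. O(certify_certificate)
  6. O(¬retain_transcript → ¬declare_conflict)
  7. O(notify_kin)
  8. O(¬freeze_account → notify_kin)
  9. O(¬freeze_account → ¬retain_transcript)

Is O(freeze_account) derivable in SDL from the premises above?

From premise 1 we have O(hold_funds).
The contrapositive of premise 3 (O(¬declare_conflict → ¬hold_funds)) is O(hold_funds → declare_conflict), and O(hold_funds) is already established, so O(declare_conflict).
The contrapositive of premise 6 (O(¬retain_transcript → ¬declare_conflict)) is O(declare_conflict → retain_transcript), and O(declare_conflict) is already established, so O(retain_transcript).
Premise 9 is O(¬freeze_account → ¬retain_transcript); contrapositively O(retain_transcript → freeze_account). Since O(retain_transcript) holds, K gives O(freeze_account).
Premises 2, 4, 5, 7, 8 do not contribute to this derivation.
So O(freeze_account) follows.

Yes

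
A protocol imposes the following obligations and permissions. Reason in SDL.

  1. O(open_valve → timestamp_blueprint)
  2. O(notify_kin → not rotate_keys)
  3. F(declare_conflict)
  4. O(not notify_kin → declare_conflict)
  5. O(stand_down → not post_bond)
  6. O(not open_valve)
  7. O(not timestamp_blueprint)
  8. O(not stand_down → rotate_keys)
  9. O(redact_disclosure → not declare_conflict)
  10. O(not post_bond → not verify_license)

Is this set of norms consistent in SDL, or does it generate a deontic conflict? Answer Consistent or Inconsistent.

Premise 1 is O(open_valve → timestamp_blueprint), but O(open_valve) is not derivable from the premises, so it does not yield O(timestamp_blueprint).
So O(timestamp_blueprint) is not derivable, and the apparent clash with O(not timestamp_blueprint) does not arise.
A world satisfying every obligation exists (e.g. declare_conflict=false, notify_kin=true, open_valve=false, post_bond=false, redact_disclosure=false, rotate_keys=false, stand_down=true, timestamp_blueprint=false, verify_license=false); no atom is both obligatory and forbidden, so the set is consistent.

Consistent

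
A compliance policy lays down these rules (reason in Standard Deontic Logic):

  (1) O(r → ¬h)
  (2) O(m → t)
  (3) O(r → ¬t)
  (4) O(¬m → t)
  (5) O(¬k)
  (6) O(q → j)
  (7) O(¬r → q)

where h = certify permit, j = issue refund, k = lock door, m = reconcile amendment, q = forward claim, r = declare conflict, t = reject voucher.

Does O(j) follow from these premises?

Yes

Premises 2 and 4 are O(m → t) and O(¬m → t); every ideal world satisfies m or ¬m, so in either case t holds — hence O(t).
Premise 3, O(r → ¬t), contraposes to O(t → ¬r); with O(t) we get O(¬r).
Applying K to premise 7 (O(¬r → q)) and O(¬r) yields O(q).
Applying K to premise 6 (O(q → j)) and O(q) yields O(j).
Premises 1, 5 do not contribute to this derivation.
So O(j) follows.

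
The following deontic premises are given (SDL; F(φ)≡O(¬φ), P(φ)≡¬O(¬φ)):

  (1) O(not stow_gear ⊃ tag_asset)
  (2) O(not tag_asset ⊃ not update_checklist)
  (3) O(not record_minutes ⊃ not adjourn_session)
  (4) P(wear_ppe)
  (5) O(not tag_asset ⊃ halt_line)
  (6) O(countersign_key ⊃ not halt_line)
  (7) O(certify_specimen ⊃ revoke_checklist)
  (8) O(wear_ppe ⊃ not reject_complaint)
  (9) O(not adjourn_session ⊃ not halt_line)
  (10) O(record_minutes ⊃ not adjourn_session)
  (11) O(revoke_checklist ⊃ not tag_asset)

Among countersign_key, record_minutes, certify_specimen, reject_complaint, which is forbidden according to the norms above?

certify_specimen

By case analysis on not record_minutes: premise 3 gives O(not record_minutes ⊃ not adjourn_session) and premise 10 gives O(record_minutes ⊃ not adjourn_session), so O(not adjourn_session) either way.
Applying K to premise 9 (O(not adjourn_session ⊃ not halt_line)) and O(not adjourn_session) yields O(not halt_line).
Premise 5, O(not tag_asset ⊃ halt_line), contraposes to O(not halt_line ⊃ tag_asset); with O(not halt_line) we get O(tag_asset).
Premise 11, O(revoke_checklist ⊃ not tag_asset), contraposes to O(tag_asset ⊃ not revoke_checklist); with O(tag_asset) we get O(not revoke_checklist).
Premise 7, O(certify_specimen ⊃ revoke_checklist), contraposes to O(not revoke_checklist ⊃ not certify_specimen); with O(not revoke_checklist) we get O(not certify_specimen).
So O(not certify_specimen) holds, i.e. certify_specimen is forbidden. None of the other listed options is forbidden under the premises.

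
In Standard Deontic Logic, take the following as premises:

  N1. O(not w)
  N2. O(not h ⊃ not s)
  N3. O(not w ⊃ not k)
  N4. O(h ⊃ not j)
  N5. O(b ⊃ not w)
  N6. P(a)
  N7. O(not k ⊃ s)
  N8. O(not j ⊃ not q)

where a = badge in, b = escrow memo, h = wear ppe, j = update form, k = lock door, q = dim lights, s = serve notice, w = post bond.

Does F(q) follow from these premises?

Yes

From premise 1 we have O(not w).
Applying K to premise 3 (O(not w ⊃ not k)) and O(not w) yields O(not k).
With premise 7, O(not k ⊃ s), the K-axiom yields O(s).
Premise 2, O(not h ⊃ not s), contraposes to O(s ⊃ h); with O(s) we get O(h).
Applying K to premise 4 (O(h ⊃ not j)) and O(h) yields O(not j).
Applying K to premise 8 (O(not j ⊃ not q)) and O(not j) yields O(not q).
Premises 5, 6 do not contribute to this derivation.
So O(not q) holds, i.e. F(q). The claim follows.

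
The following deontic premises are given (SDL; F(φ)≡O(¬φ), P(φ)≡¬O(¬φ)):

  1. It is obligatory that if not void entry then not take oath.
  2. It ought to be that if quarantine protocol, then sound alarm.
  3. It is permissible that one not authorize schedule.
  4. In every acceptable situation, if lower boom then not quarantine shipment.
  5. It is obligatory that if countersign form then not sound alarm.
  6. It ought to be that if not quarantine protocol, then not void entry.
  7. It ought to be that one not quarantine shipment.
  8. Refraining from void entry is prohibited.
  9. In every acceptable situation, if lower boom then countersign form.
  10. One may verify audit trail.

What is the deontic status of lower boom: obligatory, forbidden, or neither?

Forbidden

F(¬void_entry) at premise 8 means O(void_entry).
Premise 6, O(¬quarantine_protocol → ¬void_entry), contraposes to O(void_entry → quarantine_protocol); with O(void_entry) we get O(quarantine_protocol).
Applying K to premise 2 (O(quarantine_protocol → sound_alarm)) and O(quarantine_protocol) yields O(sound_alarm).
Premise 5 is O(countersign_form → ¬sound_alarm); contrapositively O(sound_alarm → ¬countersign_form). Since O(sound_alarm) holds, K gives O(¬countersign_form).
Premise 9 is O(lower_boom → countersign_form); contrapositively O(¬countersign_form → ¬lower_boom). Since O(¬countersign_form) holds, K gives O(¬lower_boom).
Premises 1, 3, 4, 7, 10 do not contribute to this derivation.
Thus O(¬lower_boom), which is F(lower_boom): lower_boom is forbidden.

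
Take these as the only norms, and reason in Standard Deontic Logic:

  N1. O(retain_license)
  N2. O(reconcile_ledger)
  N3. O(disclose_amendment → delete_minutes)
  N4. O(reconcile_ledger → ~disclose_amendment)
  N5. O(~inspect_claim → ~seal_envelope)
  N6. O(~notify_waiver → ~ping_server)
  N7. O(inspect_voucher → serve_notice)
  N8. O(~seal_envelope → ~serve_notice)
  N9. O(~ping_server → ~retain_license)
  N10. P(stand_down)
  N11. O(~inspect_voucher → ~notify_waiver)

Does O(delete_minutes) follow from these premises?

Premise 3 is O(disclose_amendment → delete_minutes), but O(disclose_amendment) is not derivable from the premises, so it does not yield O(delete_minutes).
No other premise forces O(delete_minutes). An ideal world satisfying every premise can still have delete_minutes false, so O(delete_minutes) is not derivable.

No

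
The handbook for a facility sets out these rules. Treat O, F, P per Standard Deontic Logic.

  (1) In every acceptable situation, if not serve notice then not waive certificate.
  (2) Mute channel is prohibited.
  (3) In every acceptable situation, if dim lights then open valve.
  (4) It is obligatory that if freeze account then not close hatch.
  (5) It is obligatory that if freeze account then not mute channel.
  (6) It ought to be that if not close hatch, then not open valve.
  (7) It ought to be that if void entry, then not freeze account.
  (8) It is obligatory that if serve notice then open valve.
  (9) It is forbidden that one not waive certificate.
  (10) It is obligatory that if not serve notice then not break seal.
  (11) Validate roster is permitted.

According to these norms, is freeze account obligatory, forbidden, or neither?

Premise 9, F(¬waive_certificate), is equivalent to O(waive_certificate).
Premise 1 is O(¬serve_notice → ¬waive_certificate); contrapositively O(waive_certificate → serve_notice). Since O(waive_certificate) holds, K gives O(serve_notice).
Applying K to premise 8 (O(serve_notice → open_valve)) and O(serve_notice) yields O(open_valve).
The contrapositive of premise 6 (O(¬close_hatch → ¬open_valve)) is O(open_valve → close_hatch), and O(open_valve) is already established, so O(close_hatch).
The contrapositive of premise 4 (O(freeze_account → ¬close_hatch)) is O(close_hatch → ¬freeze_account), and O(close_hatch) is already established, so O(¬freeze_account).
Premises 2, 3, 5, 7, 10, 11 do not contribute to this derivation.
Thus O(¬freeze_account), which is F(freeze_account): freeze_account is forbidden.

Forbidden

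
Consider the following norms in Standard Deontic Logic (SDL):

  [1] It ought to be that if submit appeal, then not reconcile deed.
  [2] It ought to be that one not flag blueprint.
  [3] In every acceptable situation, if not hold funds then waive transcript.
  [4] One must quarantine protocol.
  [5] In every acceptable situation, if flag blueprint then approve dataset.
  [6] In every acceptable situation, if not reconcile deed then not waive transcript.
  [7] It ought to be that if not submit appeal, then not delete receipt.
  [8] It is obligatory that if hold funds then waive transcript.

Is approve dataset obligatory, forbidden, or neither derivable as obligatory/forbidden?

Neither

Premise 5 is O(flag_blueprint → approve_dataset), but O(flag_blueprint) is not derivable from the premises, so it does not yield O(approve_dataset).
No premise or chain of K-axiom applications forces O(approve_dataset), and none forces O(¬approve_dataset). So approve_dataset is neither obligatory nor forbidden under these norms.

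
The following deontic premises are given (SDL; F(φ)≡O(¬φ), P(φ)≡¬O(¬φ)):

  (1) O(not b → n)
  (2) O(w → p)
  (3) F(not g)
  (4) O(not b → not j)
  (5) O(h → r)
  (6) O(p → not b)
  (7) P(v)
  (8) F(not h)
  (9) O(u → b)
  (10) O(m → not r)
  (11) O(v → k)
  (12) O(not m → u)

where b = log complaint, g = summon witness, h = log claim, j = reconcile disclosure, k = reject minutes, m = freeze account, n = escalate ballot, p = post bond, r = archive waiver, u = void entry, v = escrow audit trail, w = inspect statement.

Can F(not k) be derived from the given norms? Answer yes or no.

No

Premise 11 is O(v → k), but O(v) is not derivable from the premises (the permission P(v) asserts only not O(not v), not O(v)), so it does not yield O(k).
No other premise forces O(k). An ideal world satisfying every premise can still have not k true, so F(not k) is not derivable.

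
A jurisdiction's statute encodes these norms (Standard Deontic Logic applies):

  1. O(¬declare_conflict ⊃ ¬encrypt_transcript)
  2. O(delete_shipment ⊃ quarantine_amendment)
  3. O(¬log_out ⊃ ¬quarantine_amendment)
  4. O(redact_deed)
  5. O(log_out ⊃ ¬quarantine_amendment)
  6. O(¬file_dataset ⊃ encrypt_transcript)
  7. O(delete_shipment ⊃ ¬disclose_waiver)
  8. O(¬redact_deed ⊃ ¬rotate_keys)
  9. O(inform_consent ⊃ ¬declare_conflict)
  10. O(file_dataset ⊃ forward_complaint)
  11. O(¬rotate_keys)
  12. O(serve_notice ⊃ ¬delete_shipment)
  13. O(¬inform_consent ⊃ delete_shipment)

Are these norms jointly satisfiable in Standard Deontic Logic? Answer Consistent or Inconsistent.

Consistent

Premise 8 is O(¬redact_deed ⊃ ¬rotate_keys); even if O(¬rotate_keys) held, inferring O(¬redact_deed) would be affirming the consequent — invalid.
So O(¬redact_deed) is not derivable, and the apparent clash with O(redact_deed) does not arise.
A world satisfying every obligation exists (e.g. declare_conflict=false, delete_shipment=false, disclose_waiver=false, encrypt_transcript=false, file_dataset=true, forward_complaint=true, inform_consent=true, log_out=false, quarantine_amendment=false, redact_deed=true, rotate_keys=false, serve_notice=false); no atom is both obligatory and forbidden, so the set is consistent.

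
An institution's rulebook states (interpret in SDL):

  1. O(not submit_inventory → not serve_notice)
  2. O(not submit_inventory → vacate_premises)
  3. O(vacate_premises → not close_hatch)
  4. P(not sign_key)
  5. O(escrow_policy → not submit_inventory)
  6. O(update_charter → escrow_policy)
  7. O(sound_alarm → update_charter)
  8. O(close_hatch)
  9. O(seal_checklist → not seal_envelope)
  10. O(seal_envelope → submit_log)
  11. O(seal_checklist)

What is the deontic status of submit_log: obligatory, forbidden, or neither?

Premise 10 is O(seal_envelope → submit_log), but O(seal_envelope) is not derivable from the premises, so it does not yield O(submit_log).
No premise or chain of K-axiom applications forces O(submit_log), and none forces O(not submit_log). So submit_log is neither obligatory nor forbidden under these norms.

Neither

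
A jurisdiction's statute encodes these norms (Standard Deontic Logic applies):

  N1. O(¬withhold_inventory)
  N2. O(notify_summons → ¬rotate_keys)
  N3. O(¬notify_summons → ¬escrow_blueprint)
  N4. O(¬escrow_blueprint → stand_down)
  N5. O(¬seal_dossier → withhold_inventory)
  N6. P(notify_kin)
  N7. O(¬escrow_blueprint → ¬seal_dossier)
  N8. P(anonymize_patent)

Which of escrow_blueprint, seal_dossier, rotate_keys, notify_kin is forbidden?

rotate_keys

Premise 1 states O(¬withhold_inventory) outright.
Premise 5 is O(¬seal_dossier → withhold_inventory); contrapositively O(¬withhold_inventory → seal_dossier). Since O(¬withhold_inventory) holds, K gives O(seal_dossier).
Premise 7 is O(¬escrow_blueprint → ¬seal_dossier); contrapositively O(seal_dossier → escrow_blueprint). Since O(seal_dossier) holds, K gives O(escrow_blueprint).
The contrapositive of premise 3 (O(¬notify_summons → ¬escrow_blueprint)) is O(escrow_blueprint → notify_summons), and O(escrow_blueprint) is already established, so O(notify_summons).
Premise 2 is O(notify_summons → ¬rotate_keys); since O(notify_summons), deontic closure gives O(¬rotate_keys).
So O(¬rotate_keys) holds, i.e. rotate_keys is forbidden. None of the other listed options is forbidden under the premises.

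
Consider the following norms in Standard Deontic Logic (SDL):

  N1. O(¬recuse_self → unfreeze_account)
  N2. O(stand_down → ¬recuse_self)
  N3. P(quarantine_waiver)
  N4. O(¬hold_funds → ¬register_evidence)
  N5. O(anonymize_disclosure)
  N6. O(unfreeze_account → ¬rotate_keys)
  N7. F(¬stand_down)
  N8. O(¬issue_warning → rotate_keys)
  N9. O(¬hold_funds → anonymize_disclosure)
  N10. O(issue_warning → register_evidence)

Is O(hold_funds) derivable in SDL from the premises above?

Yes

F(¬stand_down) at premise 7 means O(stand_down).
From O(stand_down) and premise 2, O(stand_down → ¬recuse_self), we obtain O(¬recuse_self).
Premise 1 is O(¬recuse_self → unfreeze_account); since O(¬recuse_self), deontic closure gives O(unfreeze_account).
From O(unfreeze_account) and premise 6, O(unfreeze_account → ¬rotate_keys), we obtain O(¬rotate_keys).
Premise 8 is O(¬issue_warning → rotate_keys); contrapositively O(¬rotate_keys → issue_warning). Since O(¬rotate_keys) holds, K gives O(issue_warning).
From O(issue_warning) and premise 10, O(issue_warning → register_evidence), we obtain O(register_evidence).
The contrapositive of premise 4 (O(¬hold_funds → ¬register_evidence)) is O(register_evidence → hold_funds), and O(register_evidence) is already established, so O(hold_funds).
Premises 3, 5, 9 do not contribute to this derivation.
So O(hold_funds) follows.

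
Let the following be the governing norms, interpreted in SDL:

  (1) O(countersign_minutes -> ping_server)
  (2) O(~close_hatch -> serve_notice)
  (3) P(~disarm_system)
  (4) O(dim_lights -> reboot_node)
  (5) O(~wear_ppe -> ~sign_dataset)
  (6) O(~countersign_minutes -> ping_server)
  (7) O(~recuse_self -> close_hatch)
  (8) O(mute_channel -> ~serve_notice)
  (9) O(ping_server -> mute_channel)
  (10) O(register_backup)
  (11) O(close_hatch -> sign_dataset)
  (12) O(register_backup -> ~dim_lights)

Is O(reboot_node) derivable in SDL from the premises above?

Premise 4 is O(dim_lights -> reboot_node), but O(dim_lights) is not derivable from the premises, so it does not yield O(reboot_node).
No other premise forces O(reboot_node). An ideal world satisfying every premise can still have reboot_node false, so O(reboot_node) is not derivable.

No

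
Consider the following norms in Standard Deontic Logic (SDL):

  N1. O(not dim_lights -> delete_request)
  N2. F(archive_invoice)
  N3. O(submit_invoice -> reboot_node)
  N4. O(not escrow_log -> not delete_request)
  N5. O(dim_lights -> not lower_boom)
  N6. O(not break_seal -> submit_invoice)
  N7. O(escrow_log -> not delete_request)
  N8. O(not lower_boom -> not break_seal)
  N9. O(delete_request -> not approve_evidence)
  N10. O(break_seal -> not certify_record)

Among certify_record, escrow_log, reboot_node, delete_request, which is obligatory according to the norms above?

reboot_node

Premises 7 and 4 cover both cases: O(escrow_log -> not delete_request) and O(not escrow_log -> not delete_request). Since escrow_log ∨ not escrow_log is a tautology, O(not delete_request) follows.
The contrapositive of premise 1 (O(not dim_lights -> delete_request)) is O(not delete_request -> dim_lights), and O(not delete_request) is already established, so O(dim_lights).
With premise 5, O(dim_lights -> not lower_boom), the K-axiom yields O(not lower_boom).
From O(not lower_boom) and premise 8, O(not lower_boom -> not break_seal), we obtain O(not break_seal).
Applying K to premise 6 (O(not break_seal -> submit_invoice)) and O(not break_seal) yields O(submit_invoice).
Applying K to premise 3 (O(submit_invoice -> reboot_node)) and O(submit_invoice) yields O(reboot_node).
So O(reboot_node) holds — reboot_node is obligatory. None of the other listed options is made obligatory by any chain of premises.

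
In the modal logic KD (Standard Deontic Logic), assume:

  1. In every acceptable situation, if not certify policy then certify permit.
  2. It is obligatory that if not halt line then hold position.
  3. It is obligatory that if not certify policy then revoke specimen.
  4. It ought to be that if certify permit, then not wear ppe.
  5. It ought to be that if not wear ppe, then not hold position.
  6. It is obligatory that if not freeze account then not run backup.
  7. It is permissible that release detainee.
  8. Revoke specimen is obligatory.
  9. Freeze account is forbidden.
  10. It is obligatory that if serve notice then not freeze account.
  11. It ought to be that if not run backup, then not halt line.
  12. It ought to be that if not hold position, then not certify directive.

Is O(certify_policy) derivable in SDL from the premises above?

Yes

Premise 9, F(freeze_account), is equivalent to O(¬freeze_account).
With premise 6, O(¬freeze_account → ¬run_backup), the K-axiom yields O(¬run_backup).
With premise 11, O(¬run_backup → ¬halt_line), the K-axiom yields O(¬halt_line).
From O(¬halt_line) and premise 2, O(¬halt_line → hold_position), we obtain O(hold_position).
Premise 5 is O(¬wear_ppe → ¬hold_position); contrapositively O(hold_position → wear_ppe). Since O(hold_position) holds, K gives O(wear_ppe).
Premise 4 is O(certify_permit → ¬wear_ppe); contrapositively O(wear_ppe → ¬certify_permit). Since O(wear_ppe) holds, K gives O(¬certify_permit).
Premise 1 is O(¬certify_policy → certify_permit); contrapositively O(¬certify_permit → certify_policy). Since O(¬certify_permit) holds, K gives O(certify_policy).
Premises 3, 7, 8, 10, 12 do not contribute to this derivation.
So O(certify_policy) follows.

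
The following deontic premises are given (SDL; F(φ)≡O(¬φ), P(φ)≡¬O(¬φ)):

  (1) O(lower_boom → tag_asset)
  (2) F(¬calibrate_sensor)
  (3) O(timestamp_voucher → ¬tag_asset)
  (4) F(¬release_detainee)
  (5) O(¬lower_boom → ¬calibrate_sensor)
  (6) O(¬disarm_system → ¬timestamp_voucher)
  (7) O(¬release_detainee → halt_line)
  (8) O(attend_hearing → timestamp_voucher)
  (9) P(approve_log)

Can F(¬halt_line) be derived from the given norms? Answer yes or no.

Premise 7 is O(¬release_detainee → halt_line), but O(¬release_detainee) is not derivable from the premises, so it does not yield O(halt_line).
No other premise forces O(halt_line). An ideal world satisfying every premise can still have ¬halt_line true, so F(¬halt_line) is not derivable.

No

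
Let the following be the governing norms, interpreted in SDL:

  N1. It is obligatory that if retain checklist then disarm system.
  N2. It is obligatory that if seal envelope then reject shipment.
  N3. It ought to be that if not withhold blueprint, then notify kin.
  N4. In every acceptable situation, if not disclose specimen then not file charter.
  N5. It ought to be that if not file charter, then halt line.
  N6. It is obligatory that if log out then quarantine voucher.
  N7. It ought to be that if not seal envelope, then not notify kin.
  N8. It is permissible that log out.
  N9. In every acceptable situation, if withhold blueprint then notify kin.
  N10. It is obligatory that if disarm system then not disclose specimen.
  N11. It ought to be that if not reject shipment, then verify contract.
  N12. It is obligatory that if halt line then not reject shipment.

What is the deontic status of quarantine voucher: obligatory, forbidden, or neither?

Premise 6 is O(log_out → quarantine_voucher), but O(log_out) is not derivable from the premises (the permission P(log_out) asserts only ¬O(¬log_out), not O(log_out)), so it does not yield O(quarantine_voucher).
No premise or chain of K-axiom applications forces O(quarantine_voucher), and none forces O(¬quarantine_voucher). So quarantine_voucher is neither obligatory nor forbidden under these norms.

Neither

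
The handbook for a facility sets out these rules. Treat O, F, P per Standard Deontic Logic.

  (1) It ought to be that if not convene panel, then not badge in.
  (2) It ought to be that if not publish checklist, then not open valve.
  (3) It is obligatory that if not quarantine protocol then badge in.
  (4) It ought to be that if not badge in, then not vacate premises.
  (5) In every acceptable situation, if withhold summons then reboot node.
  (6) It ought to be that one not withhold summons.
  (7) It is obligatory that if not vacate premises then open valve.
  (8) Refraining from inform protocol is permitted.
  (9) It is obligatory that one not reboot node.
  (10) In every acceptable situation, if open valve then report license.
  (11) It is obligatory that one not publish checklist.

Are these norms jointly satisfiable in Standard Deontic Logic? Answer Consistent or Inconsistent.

Premise 5 is O(withhold_summons → reboot_node), but O(withhold_summons) is not derivable from the premises, so it does not yield O(reboot_node).
So O(reboot_node) is not derivable, and the apparent clash with O(¬reboot_node) does not arise.
A world satisfying every obligation exists (e.g. badge_in=true, convene_panel=true, inform_protocol=false, open_valve=false, publish_checklist=false, quarantine_protocol=false, reboot_node=false, report_license=false, vacate_premises=true, withhold_summons=false); no atom is both obligatory and forbidden, so the set is consistent.

Consistent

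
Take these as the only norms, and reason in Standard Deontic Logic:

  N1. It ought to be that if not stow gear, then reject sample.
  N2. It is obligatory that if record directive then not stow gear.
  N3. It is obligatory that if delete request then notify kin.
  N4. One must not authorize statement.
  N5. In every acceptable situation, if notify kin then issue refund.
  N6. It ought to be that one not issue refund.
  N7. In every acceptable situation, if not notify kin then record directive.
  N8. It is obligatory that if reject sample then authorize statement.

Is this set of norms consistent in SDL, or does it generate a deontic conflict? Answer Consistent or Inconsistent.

Inconsistent

F(authorize_statement) at premise 4 means O(¬authorize_statement).
Premise 8, O(reject_sample → authorize_statement), contraposes to O(¬authorize_statement → ¬reject_sample); with O(¬authorize_statement) we get O(¬reject_sample).
Premise 1 is O(¬stow_gear → reject_sample); contrapositively O(¬reject_sample → stow_gear). Since O(¬reject_sample) holds, K gives O(stow_gear).
Premise 2 is O(record_directive → ¬stow_gear); contrapositively O(stow_gear → ¬record_directive). Since O(stow_gear) holds, K gives O(¬record_directive).
The contrapositive of premise 7 (O(¬notify_kin → record_directive)) is O(¬record_directive → notify_kin), and O(¬record_directive) is already established, so O(notify_kin).
Applying K to premise 5 (O(notify_kin → issue_refund)) and O(notify_kin) yields O(issue_refund).
However, premise 6 gives O(¬issue_refund).
We now have both O(issue_refund) and O(¬issue_refund) — issue_refund is simultaneously obligatory and forbidden, violating the D-axiom.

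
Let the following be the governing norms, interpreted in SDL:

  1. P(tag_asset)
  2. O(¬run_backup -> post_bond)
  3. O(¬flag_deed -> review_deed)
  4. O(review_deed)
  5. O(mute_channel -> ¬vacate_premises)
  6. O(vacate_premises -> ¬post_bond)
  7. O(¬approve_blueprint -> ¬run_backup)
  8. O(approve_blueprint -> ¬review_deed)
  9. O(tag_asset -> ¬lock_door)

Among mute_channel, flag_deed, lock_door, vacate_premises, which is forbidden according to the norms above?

Premise 4 states O(review_deed) outright.
The contrapositive of premise 8 (O(approve_blueprint -> ¬review_deed)) is O(review_deed -> ¬approve_blueprint), and O(review_deed) is already established, so O(¬approve_blueprint).
Premise 7 is O(¬approve_blueprint -> ¬run_backup); since O(¬approve_blueprint), deontic closure gives O(¬run_backup).
With premise 2, O(¬run_backup -> post_bond), the K-axiom yields O(post_bond).
Premise 6, O(vacate_premises -> ¬post_bond), contraposes to O(post_bond -> ¬vacate_premises); with O(post_bond) we get O(¬vacate_premises).
So O(¬vacate_premises) holds, i.e. vacate_premises is forbidden. None of the other listed options is forbidden under the premises.

vacate_premises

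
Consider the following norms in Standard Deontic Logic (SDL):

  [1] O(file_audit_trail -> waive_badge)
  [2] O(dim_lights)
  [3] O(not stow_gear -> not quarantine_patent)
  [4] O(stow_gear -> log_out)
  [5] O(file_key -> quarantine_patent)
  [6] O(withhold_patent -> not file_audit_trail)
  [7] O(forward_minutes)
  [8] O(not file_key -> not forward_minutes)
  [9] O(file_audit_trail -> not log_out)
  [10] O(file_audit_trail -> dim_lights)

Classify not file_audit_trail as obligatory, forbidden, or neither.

Premise 7 states O(forward_minutes) outright.
The contrapositive of premise 8 (O(not file_key -> not forward_minutes)) is O(forward_minutes -> file_key), and O(forward_minutes) is already established, so O(file_key).
Premise 5 is O(file_key -> quarantine_patent); since O(file_key), deontic closure gives O(quarantine_patent).
Premise 3, O(not stow_gear -> not quarantine_patent), contraposes to O(quarantine_patent -> stow_gear); with O(quarantine_patent) we get O(stow_gear).
With premise 4, O(stow_gear -> log_out), the K-axiom yields O(log_out).
Premise 9 is O(file_audit_trail -> not log_out); contrapositively O(log_out -> not file_audit_trail). Since O(log_out) holds, K gives O(not file_audit_trail).
Premises 1, 2, 6, 10 do not contribute to this derivation.
Hence not file_audit_trail is obligatory.

Obligatory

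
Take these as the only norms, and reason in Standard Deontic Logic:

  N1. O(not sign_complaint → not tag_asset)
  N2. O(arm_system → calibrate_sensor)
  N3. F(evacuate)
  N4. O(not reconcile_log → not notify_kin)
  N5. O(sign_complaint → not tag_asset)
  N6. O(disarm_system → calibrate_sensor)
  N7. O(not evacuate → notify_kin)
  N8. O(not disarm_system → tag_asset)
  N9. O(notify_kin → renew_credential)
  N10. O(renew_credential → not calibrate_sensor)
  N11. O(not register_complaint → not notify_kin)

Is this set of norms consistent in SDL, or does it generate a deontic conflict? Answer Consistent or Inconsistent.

By case analysis on sign_complaint: premise 5 gives O(sign_complaint → not tag_asset) and premise 1 gives O(not sign_complaint → not tag_asset), so O(not tag_asset) either way.
Premise 8, O(not disarm_system → tag_asset), contraposes to O(not tag_asset → disarm_system); with O(not tag_asset) we get O(disarm_system).
From O(disarm_system) and premise 6, O(disarm_system → calibrate_sensor), we obtain O(calibrate_sensor).
Premise 10, O(renew_credential → not calibrate_sensor), contraposes to O(calibrate_sensor → not renew_credential); with O(calibrate_sensor) we get O(not renew_credential).
Premise 9, O(notify_kin → renew_credential), contraposes to O(not renew_credential → not notify_kin); with O(not renew_credential) we get O(not notify_kin).
Premise 7, O(not evacuate → notify_kin), contraposes to O(not notify_kin → evacuate); with O(not notify_kin) we get O(evacuate).
Yet premise 3 is F(evacuate), i.e. O(not evacuate).
We now have both O(evacuate) and O(not evacuate) — evacuate is simultaneously obligatory and forbidden, violating the D-axiom.

Inconsistent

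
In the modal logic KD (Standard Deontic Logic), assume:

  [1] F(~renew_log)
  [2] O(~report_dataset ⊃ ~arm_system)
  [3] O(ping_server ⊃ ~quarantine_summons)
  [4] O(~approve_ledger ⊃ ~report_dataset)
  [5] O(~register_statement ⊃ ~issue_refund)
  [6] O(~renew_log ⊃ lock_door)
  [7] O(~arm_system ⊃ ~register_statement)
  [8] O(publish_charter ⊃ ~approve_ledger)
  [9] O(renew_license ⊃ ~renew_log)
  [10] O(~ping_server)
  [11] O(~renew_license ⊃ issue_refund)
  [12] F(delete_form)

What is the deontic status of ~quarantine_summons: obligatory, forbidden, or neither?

Premise 3 is O(ping_server ⊃ ~quarantine_summons), but O(ping_server) is not derivable from the premises, so it does not yield O(~quarantine_summons).
No premise or chain of K-axiom applications forces O(~quarantine_summons), and none forces O(quarantine_summons). So ~quarantine_summons is neither obligatory nor forbidden under these norms.

Neither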